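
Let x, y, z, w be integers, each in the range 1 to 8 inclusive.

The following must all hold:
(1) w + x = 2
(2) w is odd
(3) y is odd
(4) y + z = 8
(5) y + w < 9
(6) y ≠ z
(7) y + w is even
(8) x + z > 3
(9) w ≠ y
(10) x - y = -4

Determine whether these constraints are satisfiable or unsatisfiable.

Satisfiable

Setting (x, y, z, w) = (1, 5, 3, 1) satisfies everything: constraint 1: w + x = 2; constraint 4: y + z = 8; constraint 5: y + w = 6, and the others follow.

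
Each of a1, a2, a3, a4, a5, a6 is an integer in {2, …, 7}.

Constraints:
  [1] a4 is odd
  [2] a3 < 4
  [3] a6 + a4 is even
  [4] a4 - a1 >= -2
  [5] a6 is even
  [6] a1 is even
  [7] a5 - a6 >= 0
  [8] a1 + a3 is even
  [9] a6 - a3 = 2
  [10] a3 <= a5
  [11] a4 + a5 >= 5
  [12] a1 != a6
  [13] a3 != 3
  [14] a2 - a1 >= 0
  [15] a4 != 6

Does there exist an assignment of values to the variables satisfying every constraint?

Constraint 5 makes a6 even and constraint 1 makes a4 odd, so a6 + a4 must be odd. Constraint 3 says a6 + a4 is even — contradiction.

Unsatisfiable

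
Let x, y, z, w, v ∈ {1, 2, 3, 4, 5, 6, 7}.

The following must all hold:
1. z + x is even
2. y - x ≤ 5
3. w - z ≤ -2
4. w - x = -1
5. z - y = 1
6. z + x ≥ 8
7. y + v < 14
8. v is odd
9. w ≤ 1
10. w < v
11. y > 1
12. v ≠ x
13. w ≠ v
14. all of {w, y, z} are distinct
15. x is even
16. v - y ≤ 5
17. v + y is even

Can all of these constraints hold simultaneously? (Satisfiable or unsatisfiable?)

Satisfiable

The assignment x = 2, y = 5, z = 6, w = 1, v = 7 works:
  constraint 2 holds since y - x = 3.
  constraint 3 holds since w - z = -5.
The rest check out directly.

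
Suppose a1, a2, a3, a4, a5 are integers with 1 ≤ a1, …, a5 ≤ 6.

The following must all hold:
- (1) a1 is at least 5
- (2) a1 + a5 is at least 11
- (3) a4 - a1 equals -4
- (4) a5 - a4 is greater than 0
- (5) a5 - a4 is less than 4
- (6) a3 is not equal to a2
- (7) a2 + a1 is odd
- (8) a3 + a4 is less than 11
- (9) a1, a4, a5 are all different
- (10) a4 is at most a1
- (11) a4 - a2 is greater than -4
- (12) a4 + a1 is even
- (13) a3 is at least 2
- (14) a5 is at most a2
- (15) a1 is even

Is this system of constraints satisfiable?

Setting (a1, a2, a3, a4, a5) = (6, 5, 6, 2, 5) satisfies everything: constraint 2: a1 + a5 = 11; constraint 3: a4 - a1 = -4; constraint 4: a5 - a4 = 3, and the others follow.

Satisfiable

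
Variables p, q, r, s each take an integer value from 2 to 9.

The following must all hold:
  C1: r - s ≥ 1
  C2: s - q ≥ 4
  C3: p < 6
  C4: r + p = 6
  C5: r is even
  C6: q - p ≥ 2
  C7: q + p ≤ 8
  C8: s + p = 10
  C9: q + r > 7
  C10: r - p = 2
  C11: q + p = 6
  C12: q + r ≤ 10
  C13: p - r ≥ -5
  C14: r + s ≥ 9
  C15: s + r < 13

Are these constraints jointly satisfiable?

Constraints 1, 2, 6, and 13 give p − r ≥ -5, r − s ≥ 1, s − q ≥ 4, q − p ≥ 2.
Adding all 4 inequalities: the left sides telescope to 0, and the right sides sum to (-5) + 1 + 4 + 2 = 2. So 0 ≥ 2, which is false.

Unsatisfiable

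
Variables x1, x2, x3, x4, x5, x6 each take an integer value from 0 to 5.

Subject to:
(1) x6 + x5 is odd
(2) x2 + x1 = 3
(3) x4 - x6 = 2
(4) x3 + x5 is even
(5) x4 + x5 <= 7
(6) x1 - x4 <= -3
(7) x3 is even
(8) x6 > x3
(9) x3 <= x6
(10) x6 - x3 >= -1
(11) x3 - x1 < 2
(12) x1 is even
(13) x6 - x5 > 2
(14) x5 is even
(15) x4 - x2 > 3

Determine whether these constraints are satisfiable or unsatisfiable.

Satisfiable

The assignment x1 = 2, x2 = 1, x3 = 2, x4 = 5, x5 = 0, x6 = 3 works:
  constraint 2 holds since x2 + x1 = 3.
  constraint 3 holds since x4 - x6 = 2.
The rest check out directly.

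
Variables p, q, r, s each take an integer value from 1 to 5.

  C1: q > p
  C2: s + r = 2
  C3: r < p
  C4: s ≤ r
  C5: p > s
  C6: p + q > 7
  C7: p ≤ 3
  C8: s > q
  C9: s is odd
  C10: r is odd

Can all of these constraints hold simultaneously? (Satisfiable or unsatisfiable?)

Unsatisfiable

Constraints 1, 3, 4, and 8 give r < p, p < q, q < s, s ≤ r. Chaining: r < p < q < s ≤ r, which forces r < r — impossible.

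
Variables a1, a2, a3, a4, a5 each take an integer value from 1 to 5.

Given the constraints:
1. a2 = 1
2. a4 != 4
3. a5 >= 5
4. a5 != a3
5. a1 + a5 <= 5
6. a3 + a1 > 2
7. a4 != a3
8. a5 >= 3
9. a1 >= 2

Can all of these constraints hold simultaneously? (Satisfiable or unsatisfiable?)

From constraint 9: a1 ≥ 2. From constraint 3: a5 ≥ 5. Hence a1 + a5 ≥ 7. But constraint 5 requires a1 + a5 ≤ 5, and 5 < 7. Contradiction.

Unsatisfiable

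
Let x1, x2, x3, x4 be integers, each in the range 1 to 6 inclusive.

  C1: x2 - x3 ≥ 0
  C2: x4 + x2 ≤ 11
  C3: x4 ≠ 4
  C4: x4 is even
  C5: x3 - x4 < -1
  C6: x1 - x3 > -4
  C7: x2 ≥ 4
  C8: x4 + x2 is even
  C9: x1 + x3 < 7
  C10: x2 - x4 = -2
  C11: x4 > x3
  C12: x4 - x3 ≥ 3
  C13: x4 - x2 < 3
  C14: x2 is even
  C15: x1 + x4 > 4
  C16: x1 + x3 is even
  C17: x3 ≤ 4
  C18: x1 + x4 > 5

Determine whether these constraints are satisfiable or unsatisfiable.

Satisfiable

Take x1 = 1, x2 = 4, x3 = 3, x4 = 6. Then constraint 1: x2 - x3 = 1; constraint 2: x4 + x2 = 10, and every other listed constraint is also met.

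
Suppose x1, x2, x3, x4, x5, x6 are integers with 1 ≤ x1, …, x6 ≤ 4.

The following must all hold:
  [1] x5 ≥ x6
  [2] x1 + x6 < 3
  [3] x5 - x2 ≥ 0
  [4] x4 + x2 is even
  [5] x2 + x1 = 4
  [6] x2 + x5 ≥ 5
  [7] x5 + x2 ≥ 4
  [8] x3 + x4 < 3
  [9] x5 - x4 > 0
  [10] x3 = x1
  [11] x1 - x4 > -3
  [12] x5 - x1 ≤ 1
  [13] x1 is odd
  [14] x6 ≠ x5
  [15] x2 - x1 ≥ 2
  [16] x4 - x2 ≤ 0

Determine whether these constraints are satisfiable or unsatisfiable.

Constraints 3, 12, and 15 give x2 − x1 ≥ 2, x1 − x5 ≥ -1, x5 − x2 ≥ 0.
Adding all 3 inequalities: the left sides telescope to 0, and the right sides sum to 2 + (-1) + 0 = 1. So 0 ≥ 1, which is false.

Unsatisfiable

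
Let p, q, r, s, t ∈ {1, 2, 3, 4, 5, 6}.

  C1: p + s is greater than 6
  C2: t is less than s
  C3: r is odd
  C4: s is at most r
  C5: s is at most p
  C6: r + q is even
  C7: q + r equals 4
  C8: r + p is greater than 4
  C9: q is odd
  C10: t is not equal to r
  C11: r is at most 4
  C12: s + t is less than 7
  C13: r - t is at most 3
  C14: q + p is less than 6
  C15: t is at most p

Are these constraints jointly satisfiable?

Satisfiable

Try p = 4, q = 1, r = 3, s = 3, t = 1.
Check constraint 1: p + s = 7; constraint 7: q + r = 4. The remaining constraints are straightforward to verify.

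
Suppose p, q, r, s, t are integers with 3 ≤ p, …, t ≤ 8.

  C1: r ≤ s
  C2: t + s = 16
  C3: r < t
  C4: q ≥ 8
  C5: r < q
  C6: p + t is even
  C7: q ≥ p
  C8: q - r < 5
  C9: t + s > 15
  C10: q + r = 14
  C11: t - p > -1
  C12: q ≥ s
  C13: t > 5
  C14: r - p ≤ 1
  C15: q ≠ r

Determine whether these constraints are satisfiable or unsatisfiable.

Setting (p, q, r, s, t) = (8, 8, 6, 8, 8) satisfies everything: constraint 2: t + s = 16; constraint 8: q - r = 2, and the others follow.

Satisfiable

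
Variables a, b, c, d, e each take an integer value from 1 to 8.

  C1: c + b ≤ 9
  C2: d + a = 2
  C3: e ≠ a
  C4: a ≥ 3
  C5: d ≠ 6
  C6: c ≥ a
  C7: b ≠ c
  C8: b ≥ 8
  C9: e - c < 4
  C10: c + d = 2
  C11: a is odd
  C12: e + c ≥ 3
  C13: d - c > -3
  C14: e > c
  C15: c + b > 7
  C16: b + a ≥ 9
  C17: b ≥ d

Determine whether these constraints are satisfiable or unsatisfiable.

From constraints 4 and 6: c ≥ a ≥ 3. From constraint 8: b ≥ 8. Hence c + b ≥ 11. But constraint 1 requires c + b ≤ 9, and 9 < 11. Contradiction.

Unsatisfiable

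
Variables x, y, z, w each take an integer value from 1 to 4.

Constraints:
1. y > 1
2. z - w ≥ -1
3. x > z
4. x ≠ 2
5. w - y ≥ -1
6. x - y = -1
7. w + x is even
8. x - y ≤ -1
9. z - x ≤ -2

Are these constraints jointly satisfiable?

Constraints 2, 5, 8, and 9 give x − z ≥ 2, z − w ≥ -1, w − y ≥ -1, y − x ≥ 1.
Adding all 4 inequalities: the left sides telescope to 0, and the right sides sum to 2 + (-1) + (-1) + 1 = 1. So 0 ≥ 1, which is false.

Unsatisfiable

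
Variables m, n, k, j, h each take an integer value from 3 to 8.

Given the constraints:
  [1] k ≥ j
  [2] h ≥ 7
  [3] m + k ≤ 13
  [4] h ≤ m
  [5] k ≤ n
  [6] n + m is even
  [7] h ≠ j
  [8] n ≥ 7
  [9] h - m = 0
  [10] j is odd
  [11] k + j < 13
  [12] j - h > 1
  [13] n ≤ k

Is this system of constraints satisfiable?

Unsatisfiable

From constraints 2 and 4: m ≥ h ≥ 7. From constraints 8 and 13: k ≥ n ≥ 7. Hence m + k ≥ 14. But constraint 3 requires m + k ≤ 13, and 13 < 14. Contradiction.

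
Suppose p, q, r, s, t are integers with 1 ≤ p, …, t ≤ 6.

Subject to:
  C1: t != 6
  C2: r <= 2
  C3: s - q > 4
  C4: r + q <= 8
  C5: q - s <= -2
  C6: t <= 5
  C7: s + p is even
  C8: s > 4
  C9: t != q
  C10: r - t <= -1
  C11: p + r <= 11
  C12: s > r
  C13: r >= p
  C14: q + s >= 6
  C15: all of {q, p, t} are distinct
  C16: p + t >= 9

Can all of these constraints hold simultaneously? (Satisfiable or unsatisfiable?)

Unsatisfiable

From constraints 2 and 13: p ≤ r ≤ 2. From constraint 6: t ≤ 5. Hence p + t ≤ 7. But constraint 16 requires p + t ≥ 9, and 9 > 7. Contradiction.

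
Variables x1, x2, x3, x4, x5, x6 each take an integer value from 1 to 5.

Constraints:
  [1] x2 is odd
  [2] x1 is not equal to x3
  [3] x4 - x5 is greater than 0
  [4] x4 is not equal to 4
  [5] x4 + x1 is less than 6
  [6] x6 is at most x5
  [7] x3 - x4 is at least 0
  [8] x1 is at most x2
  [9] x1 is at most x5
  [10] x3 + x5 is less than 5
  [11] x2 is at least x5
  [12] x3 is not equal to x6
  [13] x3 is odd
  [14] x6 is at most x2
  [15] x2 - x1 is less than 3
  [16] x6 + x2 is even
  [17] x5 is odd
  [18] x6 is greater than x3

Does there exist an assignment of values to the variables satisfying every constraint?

Constraints 3, 6, 7, and 18 give x5 < x4, x4 ≤ x3, x3 < x6, x6 ≤ x5. Chaining: x5 < x4 ≤ x3 < x6 ≤ x5, which forces x5 < x5 — impossible.

Unsatisfiable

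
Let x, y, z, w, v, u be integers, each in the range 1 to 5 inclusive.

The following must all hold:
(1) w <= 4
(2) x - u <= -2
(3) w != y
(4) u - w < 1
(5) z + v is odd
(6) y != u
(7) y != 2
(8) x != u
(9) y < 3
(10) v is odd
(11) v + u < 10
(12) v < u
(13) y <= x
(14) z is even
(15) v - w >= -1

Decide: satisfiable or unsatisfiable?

Satisfiable

The assignment x = 1, y = 1, z = 2, w = 4, v = 3, u = 4 works:
  constraint 2 holds since x - u = -3.
  constraint 4 holds since u - w = 0.
The rest check out directly.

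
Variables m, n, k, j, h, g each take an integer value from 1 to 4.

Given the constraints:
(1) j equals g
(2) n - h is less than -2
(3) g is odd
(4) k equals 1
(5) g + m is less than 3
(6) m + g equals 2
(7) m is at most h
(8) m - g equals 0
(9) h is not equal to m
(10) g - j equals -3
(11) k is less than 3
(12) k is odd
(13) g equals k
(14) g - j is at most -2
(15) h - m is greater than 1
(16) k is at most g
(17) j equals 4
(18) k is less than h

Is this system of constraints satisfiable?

Unsatisfiable

Constraint 17 fixes j = 4 and constraint 4 fixes k = 1. Constraints 1 and 13 give j = g = k, so j = k. But 4 ≠ 1 — contradiction.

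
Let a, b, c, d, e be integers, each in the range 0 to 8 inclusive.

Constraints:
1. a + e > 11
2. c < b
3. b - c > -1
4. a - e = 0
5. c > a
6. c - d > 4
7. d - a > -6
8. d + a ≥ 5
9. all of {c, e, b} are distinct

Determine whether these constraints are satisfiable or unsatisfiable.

One satisfying assignment is a = 6, b = 8, c = 7, d = 2, e = 6.
For the less obvious constraints — constraint 1: a + e = 12; constraint 3: b - c = 1 — and the others hold by inspection.

Satisfiable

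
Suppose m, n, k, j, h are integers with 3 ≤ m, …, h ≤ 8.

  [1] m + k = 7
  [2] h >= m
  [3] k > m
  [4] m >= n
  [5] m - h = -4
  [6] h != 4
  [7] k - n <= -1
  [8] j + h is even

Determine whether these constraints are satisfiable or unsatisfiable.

Unsatisfiable

Constraints 3, 4, and 7 give n ≤ m, m < k, k < n. Chaining: n ≤ m < k < n, which forces n < n — impossible.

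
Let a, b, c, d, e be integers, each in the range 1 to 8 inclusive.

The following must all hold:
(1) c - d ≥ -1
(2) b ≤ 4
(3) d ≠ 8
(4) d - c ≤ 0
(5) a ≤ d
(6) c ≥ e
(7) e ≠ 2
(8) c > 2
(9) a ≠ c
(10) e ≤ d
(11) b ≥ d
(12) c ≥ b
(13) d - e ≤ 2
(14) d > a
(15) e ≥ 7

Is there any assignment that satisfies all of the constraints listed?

From constraints 10 and 15: d ≥ e and e ≥ 7, so d ≥ 7. From constraints 2 and 11: d ≤ b and b ≤ 4, so d ≤ 4. But 4 < 7, so no value of d works.

Unsatisfiable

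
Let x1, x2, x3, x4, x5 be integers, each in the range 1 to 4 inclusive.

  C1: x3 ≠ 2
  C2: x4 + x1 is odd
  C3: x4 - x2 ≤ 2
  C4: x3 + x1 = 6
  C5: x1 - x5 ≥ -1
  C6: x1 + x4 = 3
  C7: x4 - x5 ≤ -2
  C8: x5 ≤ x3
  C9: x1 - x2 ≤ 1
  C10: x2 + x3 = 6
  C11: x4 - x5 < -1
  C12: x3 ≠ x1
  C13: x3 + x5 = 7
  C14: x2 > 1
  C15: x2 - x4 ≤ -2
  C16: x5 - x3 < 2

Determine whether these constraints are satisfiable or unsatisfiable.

Unsatisfiable

Constraints 5, 7, 9, and 15 give x2 − x1 ≥ -1, x1 − x5 ≥ -1, x5 − x4 ≥ 2, x4 − x2 ≥ 2.
Adding all 4 inequalities: the left sides telescope to 0, and the right sides sum to (-1) + (-1) + 2 + 2 = 2. So 0 ≥ 2, which is false.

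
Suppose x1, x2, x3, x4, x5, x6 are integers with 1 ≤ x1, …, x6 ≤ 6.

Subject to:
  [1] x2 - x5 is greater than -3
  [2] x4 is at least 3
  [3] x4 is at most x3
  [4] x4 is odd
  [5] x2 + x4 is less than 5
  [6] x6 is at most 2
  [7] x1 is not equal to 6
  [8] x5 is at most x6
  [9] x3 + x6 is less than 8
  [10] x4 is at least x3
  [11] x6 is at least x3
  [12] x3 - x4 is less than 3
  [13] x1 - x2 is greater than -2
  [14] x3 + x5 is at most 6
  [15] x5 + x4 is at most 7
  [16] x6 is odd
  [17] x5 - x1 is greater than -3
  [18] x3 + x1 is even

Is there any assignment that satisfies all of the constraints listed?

Unsatisfiable

From constraints 2 and 3: x3 ≥ x4 and x4 ≥ 3, so x3 ≥ 3. From constraints 6 and 11: x3 ≤ x6 and x6 ≤ 2, so x3 ≤ 2. But 2 < 3, so no value of x3 works.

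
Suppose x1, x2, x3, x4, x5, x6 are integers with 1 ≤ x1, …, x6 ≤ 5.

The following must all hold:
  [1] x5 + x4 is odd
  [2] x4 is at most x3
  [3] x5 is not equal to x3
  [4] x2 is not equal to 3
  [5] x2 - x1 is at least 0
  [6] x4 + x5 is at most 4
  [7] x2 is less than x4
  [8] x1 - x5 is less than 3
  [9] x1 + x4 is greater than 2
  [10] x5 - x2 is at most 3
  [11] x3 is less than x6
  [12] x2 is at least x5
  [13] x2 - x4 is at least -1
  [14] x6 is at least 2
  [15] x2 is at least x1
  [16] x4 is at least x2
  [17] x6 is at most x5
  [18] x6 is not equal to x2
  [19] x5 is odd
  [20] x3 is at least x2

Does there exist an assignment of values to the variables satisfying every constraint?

Unsatisfiable

Constraints 2, 7, 11, 12, and 17 give x4 ≤ x3, x3 < x6, x6 ≤ x5, x5 ≤ x2, x2 < x4. Chaining: x4 ≤ x3 < x6 ≤ x5 ≤ x2 < x4, which forces x4 < x4 — impossible.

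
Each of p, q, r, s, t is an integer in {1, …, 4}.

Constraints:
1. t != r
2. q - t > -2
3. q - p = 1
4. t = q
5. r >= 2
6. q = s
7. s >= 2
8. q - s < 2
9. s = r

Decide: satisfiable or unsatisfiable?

From constraints 4, 6, and 9, t = q = s = r, so t = r. But constraint 1 says t ≠ r. Contradiction.

Unsatisfiable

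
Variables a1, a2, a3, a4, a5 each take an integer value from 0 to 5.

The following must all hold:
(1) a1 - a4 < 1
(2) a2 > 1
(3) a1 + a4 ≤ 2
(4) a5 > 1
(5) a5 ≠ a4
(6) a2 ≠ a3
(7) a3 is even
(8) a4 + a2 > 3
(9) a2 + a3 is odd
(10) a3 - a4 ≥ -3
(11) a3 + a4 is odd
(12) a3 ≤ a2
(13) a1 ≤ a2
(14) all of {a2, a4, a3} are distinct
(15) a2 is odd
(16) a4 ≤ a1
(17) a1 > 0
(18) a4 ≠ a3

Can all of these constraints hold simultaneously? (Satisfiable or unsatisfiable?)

The assignment a1 = 1, a2 = 5, a3 = 0, a4 = 1, a5 = 3 works:
  constraint 1 holds since a1 - a4 = 0.
  constraint 3 holds since a1 + a4 = 2.
The rest check out directly.

Satisfiable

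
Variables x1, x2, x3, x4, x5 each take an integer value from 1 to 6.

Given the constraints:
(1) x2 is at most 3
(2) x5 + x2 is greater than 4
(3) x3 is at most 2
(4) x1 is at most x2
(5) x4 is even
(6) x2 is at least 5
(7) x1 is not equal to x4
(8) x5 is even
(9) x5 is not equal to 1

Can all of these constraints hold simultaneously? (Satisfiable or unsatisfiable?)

Unsatisfiable

From constraint 6: x2 ≥ 5. From constraint 1: x2 ≤ 3. But 3 < 5, so no value of x2 works.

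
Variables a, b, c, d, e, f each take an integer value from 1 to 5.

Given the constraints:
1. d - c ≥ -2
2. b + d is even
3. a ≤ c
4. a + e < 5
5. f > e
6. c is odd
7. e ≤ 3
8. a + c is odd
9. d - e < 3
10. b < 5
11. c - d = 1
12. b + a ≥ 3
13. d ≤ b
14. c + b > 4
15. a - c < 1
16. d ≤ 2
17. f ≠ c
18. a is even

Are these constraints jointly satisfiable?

Satisfiable

Try a = 2, b = 4, c = 3, d = 2, e = 2, f = 5.
Check constraint 1: d - c = -1; constraint 4: a + e = 4. The remaining constraints are straightforward to verify.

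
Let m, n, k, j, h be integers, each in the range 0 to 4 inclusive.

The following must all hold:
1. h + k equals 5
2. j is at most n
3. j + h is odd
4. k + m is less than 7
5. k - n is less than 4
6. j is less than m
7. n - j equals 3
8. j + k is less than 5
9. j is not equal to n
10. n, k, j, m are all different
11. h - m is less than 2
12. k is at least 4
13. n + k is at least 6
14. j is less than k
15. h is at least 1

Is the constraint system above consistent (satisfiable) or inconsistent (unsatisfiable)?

Satisfiable

Setting (m, n, k, j, h) = (1, 3, 4, 0, 1) satisfies everything: constraint 1: h + k = 5; constraint 4: k + m = 5, and the others follow.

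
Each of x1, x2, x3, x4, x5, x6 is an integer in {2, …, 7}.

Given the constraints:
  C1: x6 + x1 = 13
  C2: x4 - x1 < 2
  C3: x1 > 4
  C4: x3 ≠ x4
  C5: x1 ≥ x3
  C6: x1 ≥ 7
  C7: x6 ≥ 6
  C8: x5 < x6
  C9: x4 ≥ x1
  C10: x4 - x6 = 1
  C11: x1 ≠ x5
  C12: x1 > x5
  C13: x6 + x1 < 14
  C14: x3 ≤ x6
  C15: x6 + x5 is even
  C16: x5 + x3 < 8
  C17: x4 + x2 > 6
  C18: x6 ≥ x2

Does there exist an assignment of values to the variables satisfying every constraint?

Satisfiable

Try x1 = 7, x2 = 2, x3 = 3, x4 = 7, x5 = 4, x6 = 6.
Check constraint 1: x6 + x1 = 13; constraint 2: x4 - x1 = 0. The remaining constraints are straightforward to verify.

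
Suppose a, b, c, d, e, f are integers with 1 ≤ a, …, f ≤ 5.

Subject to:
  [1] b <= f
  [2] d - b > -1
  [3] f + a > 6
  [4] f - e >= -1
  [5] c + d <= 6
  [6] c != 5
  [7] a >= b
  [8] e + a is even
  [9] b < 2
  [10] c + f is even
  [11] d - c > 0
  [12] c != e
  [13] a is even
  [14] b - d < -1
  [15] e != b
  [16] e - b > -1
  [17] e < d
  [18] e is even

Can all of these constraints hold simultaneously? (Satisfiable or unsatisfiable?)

Satisfiable

Try a = 4, b = 1, c = 1, d = 3, e = 2, f = 3.
Check constraint 2: d - b = 2; constraint 3: f + a = 7; constraint 4: f - e = 1. The remaining constraints are straightforward to verify.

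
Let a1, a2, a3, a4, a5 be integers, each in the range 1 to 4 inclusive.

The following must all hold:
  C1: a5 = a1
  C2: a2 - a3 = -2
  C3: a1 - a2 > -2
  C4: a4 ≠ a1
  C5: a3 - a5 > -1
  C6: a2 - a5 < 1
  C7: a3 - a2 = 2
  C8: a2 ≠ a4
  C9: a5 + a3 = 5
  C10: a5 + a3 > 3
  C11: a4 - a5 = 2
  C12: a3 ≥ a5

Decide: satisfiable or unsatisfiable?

Setting (a1, a2, a3, a4, a5) = (2, 1, 3, 4, 2) satisfies everything: constraint 2: a2 - a3 = -2; constraint 3: a1 - a2 = 1, and the others follow.

Satisfiable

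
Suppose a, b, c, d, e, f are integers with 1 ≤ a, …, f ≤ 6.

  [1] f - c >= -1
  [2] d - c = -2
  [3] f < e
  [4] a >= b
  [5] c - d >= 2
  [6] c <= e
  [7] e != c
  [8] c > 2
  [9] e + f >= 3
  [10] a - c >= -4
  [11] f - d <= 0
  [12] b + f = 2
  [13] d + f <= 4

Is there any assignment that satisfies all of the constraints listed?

Unsatisfiable

Constraints 1, 5, and 11 give d − f ≥ 0, f − c ≥ -1, c − d ≥ 2.
Adding all 3 inequalities: the left sides telescope to 0, and the right sides sum to 0 + (-1) + 2 = 1. So 0 ≥ 1, which is false.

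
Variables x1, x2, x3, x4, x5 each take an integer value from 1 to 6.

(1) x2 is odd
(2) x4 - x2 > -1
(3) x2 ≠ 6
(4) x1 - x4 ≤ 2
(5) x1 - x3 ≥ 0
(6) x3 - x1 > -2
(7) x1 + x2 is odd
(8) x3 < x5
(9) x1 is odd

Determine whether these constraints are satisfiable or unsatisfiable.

Constraint 9 makes x1 odd and constraint 1 makes x2 odd, so x1 + x2 must be even. Constraint 7 says x1 + x2 is odd — contradiction.

Unsatisfiable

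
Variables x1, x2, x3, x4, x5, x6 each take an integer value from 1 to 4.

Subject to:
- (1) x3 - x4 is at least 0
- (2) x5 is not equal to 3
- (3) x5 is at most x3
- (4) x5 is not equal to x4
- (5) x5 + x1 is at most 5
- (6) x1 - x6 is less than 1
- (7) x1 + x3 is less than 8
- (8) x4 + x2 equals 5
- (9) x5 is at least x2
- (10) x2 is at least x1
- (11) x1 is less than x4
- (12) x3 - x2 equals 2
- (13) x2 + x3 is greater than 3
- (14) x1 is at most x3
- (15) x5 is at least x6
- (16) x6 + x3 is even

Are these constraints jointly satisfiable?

Satisfiable

Setting (x1, x2, x3, x4, x5, x6) = (1, 2, 4, 3, 4, 2) satisfies everything: constraint 1: x3 - x4 = 1; constraint 5: x5 + x1 = 5, and the others follow.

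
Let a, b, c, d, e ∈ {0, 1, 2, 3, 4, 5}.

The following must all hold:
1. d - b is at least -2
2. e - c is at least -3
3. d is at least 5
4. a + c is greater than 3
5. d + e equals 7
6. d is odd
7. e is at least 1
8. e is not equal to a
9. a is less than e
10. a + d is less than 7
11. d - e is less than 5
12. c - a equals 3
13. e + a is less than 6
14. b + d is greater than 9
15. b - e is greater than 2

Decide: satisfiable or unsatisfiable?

Setting (a, b, c, d, e) = (1, 5, 4, 5, 2) satisfies everything: constraint 1: d - b = 0; constraint 2: e - c = -2; constraint 4: a + c = 5, and the others follow.

Satisfiable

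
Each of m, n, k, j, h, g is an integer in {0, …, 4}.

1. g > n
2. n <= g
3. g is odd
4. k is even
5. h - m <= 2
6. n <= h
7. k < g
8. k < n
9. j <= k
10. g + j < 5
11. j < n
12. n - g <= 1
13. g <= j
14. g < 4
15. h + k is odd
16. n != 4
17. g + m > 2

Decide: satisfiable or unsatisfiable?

Constraints 1, 11, and 13 give n < g, g ≤ j, j < n. Chaining: n < g ≤ j < n, which forces n < n — impossible.

Unsatisfiable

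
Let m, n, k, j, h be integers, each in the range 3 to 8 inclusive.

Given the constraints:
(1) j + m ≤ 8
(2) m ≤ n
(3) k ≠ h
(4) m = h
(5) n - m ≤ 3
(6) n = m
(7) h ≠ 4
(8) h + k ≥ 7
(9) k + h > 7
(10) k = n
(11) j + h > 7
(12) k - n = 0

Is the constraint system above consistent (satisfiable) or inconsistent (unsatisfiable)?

Unsatisfiable

From constraints 4, 6, and 10, k = n = m = h, so k = h. But constraint 3 says k ≠ h. Contradiction.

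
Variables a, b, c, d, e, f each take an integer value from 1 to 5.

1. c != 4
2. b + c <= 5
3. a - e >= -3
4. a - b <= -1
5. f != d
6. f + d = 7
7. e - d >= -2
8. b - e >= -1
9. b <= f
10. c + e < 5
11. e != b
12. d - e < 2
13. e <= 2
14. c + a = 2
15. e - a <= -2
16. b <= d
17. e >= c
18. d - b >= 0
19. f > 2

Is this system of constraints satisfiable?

Unsatisfiable

Constraints 4, 7, 15, and 18 give e − d ≥ -2, d − b ≥ 0, b − a ≥ 1, a − e ≥ 2.
Adding all 4 inequalities: the left sides telescope to 0, and the right sides sum to (-2) + 0 + 1 + 2 = 1. So 0 ≥ 1, which is false.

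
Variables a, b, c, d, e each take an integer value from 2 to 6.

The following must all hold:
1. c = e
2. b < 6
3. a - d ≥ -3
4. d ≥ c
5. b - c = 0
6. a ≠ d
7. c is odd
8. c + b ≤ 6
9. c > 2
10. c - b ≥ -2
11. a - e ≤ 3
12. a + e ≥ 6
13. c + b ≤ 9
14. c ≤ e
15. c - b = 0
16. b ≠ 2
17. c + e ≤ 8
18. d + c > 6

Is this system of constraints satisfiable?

Satisfiable

One satisfying assignment is a = 3, b = 3, c = 3, d = 5, e = 3.
For the less obvious constraints — constraint 3: a - d = -2; constraint 5: b - c = 0; constraint 8: c + b = 6 — and the others hold by inspection.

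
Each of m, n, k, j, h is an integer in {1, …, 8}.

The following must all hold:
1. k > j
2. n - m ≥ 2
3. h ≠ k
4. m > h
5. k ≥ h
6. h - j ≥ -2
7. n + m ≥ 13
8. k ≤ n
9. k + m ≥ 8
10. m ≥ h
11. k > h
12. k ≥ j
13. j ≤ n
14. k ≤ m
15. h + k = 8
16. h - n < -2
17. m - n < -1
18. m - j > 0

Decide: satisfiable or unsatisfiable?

Satisfiable

One satisfying assignment is m = 5, n = 8, k = 5, j = 2, h = 3.
For the less obvious constraints — constraint 2: n - m = 3; constraint 6: h - j = 1; constraint 7: n + m = 13 — and the others hold by inspection.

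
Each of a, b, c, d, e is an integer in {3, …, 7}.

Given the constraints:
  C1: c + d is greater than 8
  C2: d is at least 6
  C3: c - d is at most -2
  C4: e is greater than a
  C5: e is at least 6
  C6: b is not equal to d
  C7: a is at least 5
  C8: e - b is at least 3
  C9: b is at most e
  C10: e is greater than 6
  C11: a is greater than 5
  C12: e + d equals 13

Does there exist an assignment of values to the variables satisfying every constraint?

Satisfiable

Setting (a, b, c, d, e) = (6, 4, 4, 6, 7) satisfies everything: constraint 1: c + d = 10; constraint 3: c - d = -2; constraint 8: e - b = 3, and the others follow.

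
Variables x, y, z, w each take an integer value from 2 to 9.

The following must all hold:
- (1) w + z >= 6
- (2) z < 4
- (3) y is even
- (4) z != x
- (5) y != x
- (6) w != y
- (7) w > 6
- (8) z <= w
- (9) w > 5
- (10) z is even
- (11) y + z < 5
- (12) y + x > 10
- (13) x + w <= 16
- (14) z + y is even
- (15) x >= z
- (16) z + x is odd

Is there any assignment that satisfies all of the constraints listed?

Try x = 9, y = 2, z = 2, w = 7.
Check constraint 1: w + z = 9; constraint 11: y + z = 4; constraint 12: y + x = 11. The remaining constraints are straightforward to verify.

Satisfiable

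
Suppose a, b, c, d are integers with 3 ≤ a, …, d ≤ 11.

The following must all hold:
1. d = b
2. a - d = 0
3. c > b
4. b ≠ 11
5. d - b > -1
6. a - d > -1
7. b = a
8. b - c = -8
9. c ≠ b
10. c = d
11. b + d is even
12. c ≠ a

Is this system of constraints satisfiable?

From constraints 1, 7, and 10, c = d = b = a, so c = a. But constraint 12 says c ≠ a. Contradiction.

Unsatisfiable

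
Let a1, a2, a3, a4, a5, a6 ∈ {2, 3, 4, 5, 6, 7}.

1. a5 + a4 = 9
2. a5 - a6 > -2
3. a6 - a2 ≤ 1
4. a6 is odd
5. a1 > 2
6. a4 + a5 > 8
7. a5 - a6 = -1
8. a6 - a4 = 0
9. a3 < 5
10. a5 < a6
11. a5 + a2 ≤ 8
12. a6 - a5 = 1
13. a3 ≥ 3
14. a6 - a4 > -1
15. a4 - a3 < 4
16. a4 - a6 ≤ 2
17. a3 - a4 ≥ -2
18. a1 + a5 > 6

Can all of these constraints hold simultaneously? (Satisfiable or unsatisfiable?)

Setting (a1, a2, a3, a4, a5, a6) = (4, 4, 4, 5, 4, 5) satisfies everything: constraint 1: a5 + a4 = 9; constraint 2: a5 - a6 = -1, and the others follow.

Satisfiable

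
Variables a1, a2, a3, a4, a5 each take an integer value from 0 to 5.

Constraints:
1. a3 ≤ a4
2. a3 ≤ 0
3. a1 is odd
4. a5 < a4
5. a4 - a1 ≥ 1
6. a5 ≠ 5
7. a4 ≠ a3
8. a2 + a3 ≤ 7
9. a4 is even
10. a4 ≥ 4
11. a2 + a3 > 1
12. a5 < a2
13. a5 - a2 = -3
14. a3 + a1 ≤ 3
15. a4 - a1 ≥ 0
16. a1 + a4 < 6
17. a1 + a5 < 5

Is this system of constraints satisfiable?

Take a1 = 1, a2 = 4, a3 = 0, a4 = 4, a5 = 1. Then constraint 5: a4 - a1 = 3; constraint 8: a2 + a3 = 4, and every other listed constraint is also met.

Satisfiable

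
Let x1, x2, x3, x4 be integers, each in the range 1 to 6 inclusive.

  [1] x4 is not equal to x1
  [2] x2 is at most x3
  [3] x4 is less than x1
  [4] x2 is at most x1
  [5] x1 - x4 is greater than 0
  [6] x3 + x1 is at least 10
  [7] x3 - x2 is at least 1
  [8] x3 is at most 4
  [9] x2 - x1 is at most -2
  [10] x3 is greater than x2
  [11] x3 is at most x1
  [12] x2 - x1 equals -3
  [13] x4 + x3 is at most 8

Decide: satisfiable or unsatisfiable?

Satisfiable

Setting (x1, x2, x3, x4) = (6, 3, 4, 4) satisfies everything: constraint 5: x1 - x4 = 2; constraint 6: x3 + x1 = 10, and the others follow.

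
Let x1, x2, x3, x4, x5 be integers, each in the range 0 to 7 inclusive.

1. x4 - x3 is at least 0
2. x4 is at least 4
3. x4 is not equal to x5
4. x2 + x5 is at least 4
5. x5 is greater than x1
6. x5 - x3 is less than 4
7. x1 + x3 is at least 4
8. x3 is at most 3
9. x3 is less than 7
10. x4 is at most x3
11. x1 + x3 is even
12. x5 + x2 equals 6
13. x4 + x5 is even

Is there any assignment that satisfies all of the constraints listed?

From constraint 2: x4 ≥ 4. From constraints 8 and 10: x4 ≤ x3 and x3 ≤ 3, so x4 ≤ 3. But 3 < 4, so no value of x4 works.

Unsatisfiable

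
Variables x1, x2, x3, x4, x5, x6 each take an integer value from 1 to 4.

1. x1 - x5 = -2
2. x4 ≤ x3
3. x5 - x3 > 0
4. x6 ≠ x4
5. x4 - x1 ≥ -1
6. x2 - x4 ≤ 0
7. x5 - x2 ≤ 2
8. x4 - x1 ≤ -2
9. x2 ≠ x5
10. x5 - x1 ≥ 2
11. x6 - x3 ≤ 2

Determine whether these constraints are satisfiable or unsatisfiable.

Constraints 6, 7, 8, and 10 give x4 − x2 ≥ 0, x2 − x5 ≥ -2, x5 − x1 ≥ 2, x1 − x4 ≥ 2.
Adding all 4 inequalities: the left sides telescope to 0, and the right sides sum to 0 + (-2) + 2 + 2 = 2. So 0 ≥ 2, which is false.

Unsatisfiable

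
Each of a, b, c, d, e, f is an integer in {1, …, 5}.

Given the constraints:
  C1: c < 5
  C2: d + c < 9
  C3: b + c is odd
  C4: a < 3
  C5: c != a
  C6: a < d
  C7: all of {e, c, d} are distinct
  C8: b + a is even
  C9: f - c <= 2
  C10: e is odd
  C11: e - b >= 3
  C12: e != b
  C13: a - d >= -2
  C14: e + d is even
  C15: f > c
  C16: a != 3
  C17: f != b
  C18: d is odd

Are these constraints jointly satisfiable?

One satisfying assignment is a = 1, b = 1, c = 4, d = 3, e = 5, f = 5.
For the less obvious constraints — constraint 2: d + c = 7; constraint 9: f - c = 1; constraint 11: e - b = 4 — and the others hold by inspection.

Satisfiable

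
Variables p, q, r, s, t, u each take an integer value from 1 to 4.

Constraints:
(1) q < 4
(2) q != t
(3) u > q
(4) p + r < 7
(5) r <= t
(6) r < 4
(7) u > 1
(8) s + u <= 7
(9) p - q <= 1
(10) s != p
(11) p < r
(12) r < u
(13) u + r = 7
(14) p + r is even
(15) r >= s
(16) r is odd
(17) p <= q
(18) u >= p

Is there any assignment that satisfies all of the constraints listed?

Take p = 1, q = 2, r = 3, s = 2, t = 4, u = 4. Then constraint 4: p + r = 4; constraint 8: s + u = 6, and every other listed constraint is also met.

Satisfiable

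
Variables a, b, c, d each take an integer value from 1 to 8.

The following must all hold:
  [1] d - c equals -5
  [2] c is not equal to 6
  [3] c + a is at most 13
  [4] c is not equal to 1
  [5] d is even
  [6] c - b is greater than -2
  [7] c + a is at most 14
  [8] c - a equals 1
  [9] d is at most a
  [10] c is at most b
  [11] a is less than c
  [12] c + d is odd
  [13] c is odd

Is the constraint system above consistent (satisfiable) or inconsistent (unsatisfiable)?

Try a = 6, b = 8, c = 7, d = 2.
Check constraint 1: d - c = -5; constraint 3: c + a = 13; constraint 6: c - b = -1. The remaining constraints are straightforward to verify.

Satisfiable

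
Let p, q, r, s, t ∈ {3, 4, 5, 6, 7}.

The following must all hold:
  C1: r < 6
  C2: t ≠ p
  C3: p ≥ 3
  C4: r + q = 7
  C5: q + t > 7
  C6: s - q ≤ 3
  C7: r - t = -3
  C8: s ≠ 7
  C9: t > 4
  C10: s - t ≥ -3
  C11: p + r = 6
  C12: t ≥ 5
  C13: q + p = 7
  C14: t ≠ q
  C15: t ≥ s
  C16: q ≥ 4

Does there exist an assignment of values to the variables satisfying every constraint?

Satisfiable

Try p = 3, q = 4, r = 3, s = 5, t = 6.
Check constraint 4: r + q = 7; constraint 5: q + t = 10. The remaining constraints are straightforward to verify.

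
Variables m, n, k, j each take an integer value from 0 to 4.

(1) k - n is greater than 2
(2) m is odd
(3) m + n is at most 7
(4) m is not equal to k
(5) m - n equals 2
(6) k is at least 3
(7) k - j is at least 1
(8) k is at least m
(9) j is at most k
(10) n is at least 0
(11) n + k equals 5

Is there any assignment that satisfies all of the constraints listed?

Try m = 3, n = 1, k = 4, j = 2.
Check constraint 1: k - n = 3; constraint 3: m + n = 4. The remaining constraints are straightforward to verify.

Satisfiable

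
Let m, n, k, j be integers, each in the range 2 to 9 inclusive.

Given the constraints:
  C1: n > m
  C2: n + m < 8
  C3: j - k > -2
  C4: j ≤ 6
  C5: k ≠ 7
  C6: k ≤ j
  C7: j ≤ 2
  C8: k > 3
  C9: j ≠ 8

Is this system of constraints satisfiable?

From constraint 8: k ≥ 4. From constraints 6 and 7: k ≤ j and j ≤ 2, so k ≤ 2. But 2 < 4, so no value of k works.

Unsatisfiable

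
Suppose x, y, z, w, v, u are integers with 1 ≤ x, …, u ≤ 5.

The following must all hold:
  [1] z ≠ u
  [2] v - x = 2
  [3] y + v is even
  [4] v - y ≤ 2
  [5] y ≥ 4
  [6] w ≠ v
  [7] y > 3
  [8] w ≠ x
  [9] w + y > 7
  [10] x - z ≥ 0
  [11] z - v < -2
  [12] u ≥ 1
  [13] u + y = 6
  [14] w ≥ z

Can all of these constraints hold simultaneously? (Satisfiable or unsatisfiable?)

Try x = 2, y = 4, z = 1, w = 5, v = 4, u = 2.
Check constraint 2: v - x = 2; constraint 4: v - y = 0; constraint 9: w + y = 9. The remaining constraints are straightforward to verify.

Satisfiable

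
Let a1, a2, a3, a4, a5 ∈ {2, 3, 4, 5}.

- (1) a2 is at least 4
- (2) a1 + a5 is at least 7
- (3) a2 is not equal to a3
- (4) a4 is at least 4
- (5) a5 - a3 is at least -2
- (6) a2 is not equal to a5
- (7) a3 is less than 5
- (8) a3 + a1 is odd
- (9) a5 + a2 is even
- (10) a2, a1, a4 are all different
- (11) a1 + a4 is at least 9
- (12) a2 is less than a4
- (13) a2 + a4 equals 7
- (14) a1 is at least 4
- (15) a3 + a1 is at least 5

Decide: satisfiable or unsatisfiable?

Constraints 1, 4, and 14 confine each of a2, a1, a4 to the 2 values {4, 5} (the domain already gives each ≤ 5).
Constraint 10 requires all 3 of them to be distinct, but only 2 values are available — impossible by the pigeonhole principle.

Unsatisfiable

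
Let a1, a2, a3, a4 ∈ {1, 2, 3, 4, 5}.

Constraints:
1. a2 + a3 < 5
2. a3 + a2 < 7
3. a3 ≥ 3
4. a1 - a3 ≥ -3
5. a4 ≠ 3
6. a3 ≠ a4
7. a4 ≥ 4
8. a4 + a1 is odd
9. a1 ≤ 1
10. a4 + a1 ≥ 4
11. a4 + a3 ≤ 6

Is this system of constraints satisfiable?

Unsatisfiable

From constraint 7: a4 ≥ 4. From constraint 3: a3 ≥ 3. Hence a4 + a3 ≥ 7. But constraint 11 requires a4 + a3 ≤ 6, and 6 < 7. Contradiction.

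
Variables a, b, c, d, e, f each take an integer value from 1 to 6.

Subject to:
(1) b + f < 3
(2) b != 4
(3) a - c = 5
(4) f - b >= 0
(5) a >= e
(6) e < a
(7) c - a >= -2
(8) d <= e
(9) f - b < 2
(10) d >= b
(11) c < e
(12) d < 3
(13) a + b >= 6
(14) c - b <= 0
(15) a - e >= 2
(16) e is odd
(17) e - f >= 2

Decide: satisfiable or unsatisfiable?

Unsatisfiable

Constraints 4, 7, 14, 15, and 17 give c − a ≥ -2, a − e ≥ 2, e − f ≥ 2, f − b ≥ 0, b − c ≥ 0.
Adding all 5 inequalities: the left sides telescope to 0, and the right sides sum to (-2) + 2 + 2 + 0 + 0 = 2. So 0 ≥ 2, which is false.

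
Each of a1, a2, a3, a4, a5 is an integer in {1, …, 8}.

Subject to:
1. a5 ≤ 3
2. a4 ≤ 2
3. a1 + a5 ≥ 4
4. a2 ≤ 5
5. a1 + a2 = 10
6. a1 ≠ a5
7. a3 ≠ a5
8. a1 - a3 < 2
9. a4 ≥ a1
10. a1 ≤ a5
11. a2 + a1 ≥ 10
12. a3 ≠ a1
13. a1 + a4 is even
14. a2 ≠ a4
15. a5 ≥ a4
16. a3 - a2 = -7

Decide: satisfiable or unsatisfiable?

From constraint 4: a2 ≤ 5. From constraints 1 and 10: a1 ≤ a5 ≤ 3. Hence a2 + a1 ≤ 8. But constraint 11 requires a2 + a1 ≥ 10, and 10 > 8. Contradiction.

Unsatisfiable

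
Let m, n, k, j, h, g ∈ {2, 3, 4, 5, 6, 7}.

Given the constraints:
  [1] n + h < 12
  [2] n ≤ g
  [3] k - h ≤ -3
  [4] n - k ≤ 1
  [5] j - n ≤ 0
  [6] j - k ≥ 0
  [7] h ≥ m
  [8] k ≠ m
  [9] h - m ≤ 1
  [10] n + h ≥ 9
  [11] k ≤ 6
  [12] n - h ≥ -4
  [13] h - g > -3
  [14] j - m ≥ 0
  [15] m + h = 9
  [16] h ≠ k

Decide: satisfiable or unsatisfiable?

Constraints 3, 4, 5, 9, and 14 give j − m ≥ 0, m − h ≥ -1, h − k ≥ 3, k − n ≥ -1, n − j ≥ 0.
Adding all 5 inequalities: the left sides telescope to 0, and the right sides sum to 0 + (-1) + 3 + (-1) + 0 = 1. So 0 ≥ 1, which is false.

Unsatisfiable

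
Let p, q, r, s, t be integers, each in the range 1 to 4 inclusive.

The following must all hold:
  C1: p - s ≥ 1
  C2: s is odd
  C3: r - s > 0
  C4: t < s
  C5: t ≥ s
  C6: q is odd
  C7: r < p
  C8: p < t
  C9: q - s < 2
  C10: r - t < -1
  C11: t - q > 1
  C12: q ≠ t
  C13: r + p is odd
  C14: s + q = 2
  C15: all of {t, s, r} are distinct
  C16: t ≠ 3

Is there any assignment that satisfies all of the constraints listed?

Constraints 3, 4, 7, and 8 give p < t, t < s, s < r, r < p. Chaining: p < t < s < r < p, which forces p < p — impossible.

Unsatisfiable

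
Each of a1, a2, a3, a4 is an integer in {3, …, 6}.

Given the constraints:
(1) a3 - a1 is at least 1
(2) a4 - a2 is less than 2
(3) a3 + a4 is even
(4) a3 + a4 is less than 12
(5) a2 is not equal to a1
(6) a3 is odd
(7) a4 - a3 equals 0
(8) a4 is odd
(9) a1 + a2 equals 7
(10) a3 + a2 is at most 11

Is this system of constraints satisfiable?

Setting (a1, a2, a3, a4) = (3, 4, 5, 5) satisfies everything: constraint 1: a3 - a1 = 2; constraint 2: a4 - a2 = 1, and the others follow.

Satisfiable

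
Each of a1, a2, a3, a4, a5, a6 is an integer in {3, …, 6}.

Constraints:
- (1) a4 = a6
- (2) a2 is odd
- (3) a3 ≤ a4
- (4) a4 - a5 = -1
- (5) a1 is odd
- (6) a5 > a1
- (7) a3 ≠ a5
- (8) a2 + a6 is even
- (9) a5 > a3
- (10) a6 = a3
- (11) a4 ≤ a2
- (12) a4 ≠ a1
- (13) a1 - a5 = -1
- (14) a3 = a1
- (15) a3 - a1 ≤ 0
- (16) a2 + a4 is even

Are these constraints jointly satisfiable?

Unsatisfiable

From constraints 1, 10, and 14, a4 = a6 = a3 = a1, so a4 = a1. But constraint 12 says a4 ≠ a1. Contradiction.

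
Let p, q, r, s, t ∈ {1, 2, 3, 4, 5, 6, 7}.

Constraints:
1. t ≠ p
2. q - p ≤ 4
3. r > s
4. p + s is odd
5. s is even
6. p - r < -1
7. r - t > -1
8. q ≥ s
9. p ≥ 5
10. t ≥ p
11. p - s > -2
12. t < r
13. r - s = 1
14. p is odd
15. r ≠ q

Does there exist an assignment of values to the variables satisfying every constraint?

The assignment p = 5, q = 6, r = 7, s = 6, t = 6 works:
  constraint 2 holds since q - p = 1.
  constraint 6 holds since p - r = -2.
  constraint 7 holds since r - t = 1.
The rest check out directly.

Satisfiable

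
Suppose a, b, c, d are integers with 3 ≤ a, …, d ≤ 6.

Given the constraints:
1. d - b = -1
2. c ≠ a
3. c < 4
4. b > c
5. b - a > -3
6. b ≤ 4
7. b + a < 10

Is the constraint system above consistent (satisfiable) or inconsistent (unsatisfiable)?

Satisfiable

Take a = 5, b = 4, c = 3, d = 3. Then constraint 1: d - b = -1; constraint 5: b - a = -1; constraint 7: b + a = 9, and every other listed constraint is also met.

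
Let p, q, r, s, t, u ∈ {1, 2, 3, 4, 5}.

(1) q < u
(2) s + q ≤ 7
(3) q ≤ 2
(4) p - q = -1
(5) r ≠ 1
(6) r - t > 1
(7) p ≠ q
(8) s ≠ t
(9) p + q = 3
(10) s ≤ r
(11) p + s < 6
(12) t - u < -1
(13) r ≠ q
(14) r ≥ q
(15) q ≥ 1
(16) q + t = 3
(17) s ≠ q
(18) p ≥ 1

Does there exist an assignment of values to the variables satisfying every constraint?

Satisfiable

Setting (p, q, r, s, t, u) = (1, 2, 5, 4, 1, 5) satisfies everything: constraint 2: s + q = 6; constraint 4: p - q = -1, and the others follow.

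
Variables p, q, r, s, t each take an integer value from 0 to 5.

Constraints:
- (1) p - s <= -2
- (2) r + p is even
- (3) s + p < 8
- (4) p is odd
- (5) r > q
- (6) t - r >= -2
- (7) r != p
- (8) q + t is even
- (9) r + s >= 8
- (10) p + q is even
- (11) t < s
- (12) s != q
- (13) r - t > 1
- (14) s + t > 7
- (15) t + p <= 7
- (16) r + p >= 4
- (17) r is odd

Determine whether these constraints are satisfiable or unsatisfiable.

The assignment p = 1, q = 3, r = 5, s = 5, t = 3 works:
  constraint 1 holds since p - s = -4.
  constraint 3 holds since s + p = 6.
  constraint 6 holds since t - r = -2.
The rest check out directly.

Satisfiable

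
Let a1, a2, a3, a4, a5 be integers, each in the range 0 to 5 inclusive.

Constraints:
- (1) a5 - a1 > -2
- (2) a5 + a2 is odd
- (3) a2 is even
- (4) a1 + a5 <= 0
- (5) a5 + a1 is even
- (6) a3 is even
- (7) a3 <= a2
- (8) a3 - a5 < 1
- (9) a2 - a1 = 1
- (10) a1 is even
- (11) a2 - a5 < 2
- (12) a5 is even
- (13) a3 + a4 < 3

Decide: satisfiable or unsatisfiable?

Unsatisfiable

Constraint 12 makes a5 even and constraint 3 makes a2 even, so a5 + a2 must be even. Constraint 2 says a5 + a2 is odd — contradiction.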